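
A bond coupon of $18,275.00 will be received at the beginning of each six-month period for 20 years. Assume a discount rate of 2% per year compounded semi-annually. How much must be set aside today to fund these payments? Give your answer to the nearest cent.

$606,054.43

This is an annuity due: 40 payments of $18,275.00 at the beginning of each six-month period.
Periodic rate r = 0.02/2 per half-year; n is counted in half-years.
PV = PMT × [(1 − (1+r)^−n)/r] × (1+r) = 18,275 × [1 − (1+r)^−40] / r × (1+r) = $606,054.43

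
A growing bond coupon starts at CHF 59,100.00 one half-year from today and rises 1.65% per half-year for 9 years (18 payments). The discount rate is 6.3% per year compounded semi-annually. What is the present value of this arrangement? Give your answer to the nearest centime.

Periodic rate r = 0.063/2 per half-year; n is counted in half-years.
Growing ordinary annuity: PV = PMT₁ × [1 − ((1+g)/(1+r))^n] / (r − g) = 59,100 × [1 − ((1+0.0165)/(1+r))^18] / (r − 0.0165) = CHF 913,205.52.

CHF 913,205.52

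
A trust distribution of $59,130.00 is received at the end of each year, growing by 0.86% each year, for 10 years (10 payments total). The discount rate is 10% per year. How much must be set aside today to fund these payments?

Periodic rate r = 0.1 per year.
Growing ordinary annuity: PV = PMT₁ × [1 − ((1+g)/(1+r))^n] / (r − g) = 59,130 × [1 − ((1+0.0086)/(1+r))^10] / (r − 0.0086) = $375,214.75.

$375,214.75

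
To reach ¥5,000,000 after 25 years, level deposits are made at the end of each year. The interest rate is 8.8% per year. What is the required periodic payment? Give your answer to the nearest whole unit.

¥60,806

Level ordinary annuity; solve FV = PMT × [((1+r)^n − 1)/r] for PMT.
Periodic rate r = 0.088 per year.
With n = 25: PMT = 5,000,000 / ([((1+r)^n − 1)/r]) = ¥60,806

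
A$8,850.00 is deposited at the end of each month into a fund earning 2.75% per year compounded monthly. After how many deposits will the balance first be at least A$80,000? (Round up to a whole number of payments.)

9 payments

Periodic rate r = 0.0275/12 per month; n is counted in months.
Ordinary annuity FV: 80,000 = 8,850 × [((1+r)^n − 1)/r].
(1+r)^n = 1 + 80,000 × r / 8,850, so n = ln(1 + 80,000·r/8,850) / ln(1+r) = 8.96.
Round up to a whole number of payments: n = 9.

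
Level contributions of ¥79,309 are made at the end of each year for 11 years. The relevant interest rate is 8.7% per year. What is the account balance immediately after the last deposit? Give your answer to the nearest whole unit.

This is an ordinary annuity: 11 deposits of ¥79,309 at the end of each year.
Periodic rate r = 0.087 per year.
FV = PMT × [((1+r)^n − 1)/r] = 79,309 × [(1+r)^11 − 1] / r = ¥1,370,468

¥1,370,468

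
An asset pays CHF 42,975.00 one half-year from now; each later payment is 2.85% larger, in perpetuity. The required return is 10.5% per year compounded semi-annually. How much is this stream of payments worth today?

CHF 1,790,625.00

Periodic rate r = 0.105/2 per half-year.
Growing perpetuity (Gordon): PV = PMT₁ / (r − g) = 42,975 / (r − 0.0285) = CHF 1,790,625.00.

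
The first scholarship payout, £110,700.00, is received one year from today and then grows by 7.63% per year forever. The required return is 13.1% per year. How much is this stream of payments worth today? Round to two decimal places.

Periodic rate r = 0.131 per year.
Growing perpetuity (Gordon): PV = PMT₁ / (r − g) = 110,700 / (r − 0.0763) = £2,023,766.00.

£2,023,766.00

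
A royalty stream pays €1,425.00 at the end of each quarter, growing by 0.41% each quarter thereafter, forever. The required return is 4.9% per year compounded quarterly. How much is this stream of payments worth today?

Periodic rate r = 0.049/4 per quarter.
Growing perpetuity (Gordon): PV = PMT₁ / (r − g) = 1,425 / (r − 0.0041) = €174,846.63.

€174,846.63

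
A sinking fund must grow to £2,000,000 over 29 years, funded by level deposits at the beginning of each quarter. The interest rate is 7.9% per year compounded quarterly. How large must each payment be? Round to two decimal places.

Level annuity due; solve FV = PMT × [((1+r)^n − 1)/r] × (1+r) for PMT.
Periodic rate r = 0.079/4 per quarter; n is counted in quarters.
With n = 116: PMT = 2,000,000 / ([((1+r)^n − 1)/r] × (1+r)) = £4,469.49

£4,469.49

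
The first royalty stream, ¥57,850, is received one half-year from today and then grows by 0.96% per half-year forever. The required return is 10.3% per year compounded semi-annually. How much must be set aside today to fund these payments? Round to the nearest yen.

¥1,380,668

Periodic rate r = 0.103/2 per half-year.
Growing perpetuity (Gordon): PV = PMT₁ / (r − g) = 57,850 / (r − 0.0096) = ¥1,380,668.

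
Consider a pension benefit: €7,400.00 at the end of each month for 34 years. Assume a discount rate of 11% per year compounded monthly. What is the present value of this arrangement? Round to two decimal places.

€787,767.17

This is an ordinary annuity: 408 payments of €7,400.00 at the end of each month.
Periodic rate r = 0.11/12 per month; n is counted in months.
PV = PMT × [(1 − (1+r)^−n)/r] = 7,400 × [1 − (1+r)^−408] / r = €787,767.17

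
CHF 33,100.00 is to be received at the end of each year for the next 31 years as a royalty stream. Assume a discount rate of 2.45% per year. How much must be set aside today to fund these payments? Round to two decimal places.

CHF 713,063.91

This is an ordinary annuity: 31 payments of CHF 33,100.00 at the end of each year.
Periodic rate r = 0.0245 per year.
PV = PMT × [(1 − (1+r)^−n)/r] = 33,100 × [1 − (1+r)^−31] / r = CHF 713,063.91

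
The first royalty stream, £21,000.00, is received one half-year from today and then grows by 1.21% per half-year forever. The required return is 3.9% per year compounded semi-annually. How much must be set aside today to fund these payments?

£2,837,837.84

Periodic rate r = 0.039/2 per half-year.
Growing perpetuity (Gordon): PV = PMT₁ / (r − g) = 21,000 / (r − 0.0121) = £2,837,837.84.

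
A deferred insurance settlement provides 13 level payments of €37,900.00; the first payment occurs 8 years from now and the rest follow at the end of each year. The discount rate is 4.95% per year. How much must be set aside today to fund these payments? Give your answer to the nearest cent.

Ordinary annuity of 13 payments, first payment at period 8.
Periodic rate r = 0.0495 per year.
The ordinary-annuity PV formula values the stream one period before the first payment (period 7); discount that back 7 periods:
PV₀ = 37,900 × [1 − (1+r)^−13] / r × (1+r)^−7 = €254,625.12

€254,625.12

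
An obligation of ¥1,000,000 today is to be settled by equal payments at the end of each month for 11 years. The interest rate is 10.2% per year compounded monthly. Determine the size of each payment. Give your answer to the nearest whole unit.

Level ordinary annuity; solve PV = PMT × [(1 − (1+r)^−n)/r] for PMT.
Periodic rate r = 0.102/12 per month; n is counted in months.
With n = 132: PMT = 1,000,000 / ([(1 − (1+r)^−n)/r]) = ¥12,633

¥12,633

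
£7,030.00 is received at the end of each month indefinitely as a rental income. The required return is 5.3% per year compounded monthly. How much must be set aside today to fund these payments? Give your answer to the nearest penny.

£1,591,698.11

Periodic rate r = 0.053/12 per month.
Level perpetuity: PV = PMT / r = 7,030 / (0.053/12) = £1,591,698.11.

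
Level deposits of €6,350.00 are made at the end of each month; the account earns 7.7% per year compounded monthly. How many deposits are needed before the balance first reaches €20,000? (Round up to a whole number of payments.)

Periodic rate r = 0.077/12 per month; n is counted in months.
Ordinary annuity FV: 20,000 = 6,350 × [((1+r)^n − 1)/r].
(1+r)^n = 1 + 20,000 × r / 6,350, so n = ln(1 + 20,000·r/6,350) / ln(1+r) = 3.13.
Round up to a whole number of payments: n = 4.

4 payments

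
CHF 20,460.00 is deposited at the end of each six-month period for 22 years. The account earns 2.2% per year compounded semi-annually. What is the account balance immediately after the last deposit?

CHF 1,149,981.25

This is an ordinary annuity: 44 deposits of CHF 20,460.00 at the end of each six-month period.
Periodic rate r = 0.022/2 per half-year; n is counted in half-years.
FV = PMT × [((1+r)^n − 1)/r] = 20,460 × [(1+r)^44 − 1] / r = CHF 1,149,981.25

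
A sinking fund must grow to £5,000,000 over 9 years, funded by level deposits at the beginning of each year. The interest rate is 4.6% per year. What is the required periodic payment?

£440,702.07

Level annuity due; solve FV = PMT × [((1+r)^n − 1)/r] × (1+r) for PMT.
Periodic rate r = 0.046 per year.
With n = 9: PMT = 5,000,000 / ([((1+r)^n − 1)/r] × (1+r)) = £440,702.07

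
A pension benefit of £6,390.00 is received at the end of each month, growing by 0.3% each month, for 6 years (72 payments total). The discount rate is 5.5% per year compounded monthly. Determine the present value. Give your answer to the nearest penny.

£433,273.32

Periodic rate r = 0.055/12 per month; n is counted in months.
Growing ordinary annuity: PV = PMT₁ × [1 − ((1+g)/(1+r))^n] / (r − g) = 6,390 × [1 − ((1+0.003)/(1+r))^72] / (r − 0.003) = £433,273.32.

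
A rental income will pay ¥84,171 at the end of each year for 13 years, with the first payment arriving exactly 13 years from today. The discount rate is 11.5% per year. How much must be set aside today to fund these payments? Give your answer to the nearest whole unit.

Ordinary annuity of 13 payments, first payment at period 13.
Periodic rate r = 0.115 per year.
The ordinary-annuity PV formula values the stream one period before the first payment (period 12); discount that back 12 periods:
PV₀ = 84,171 × [1 − (1+r)^−13] / r × (1+r)^−12 = ¥150,079

¥150,079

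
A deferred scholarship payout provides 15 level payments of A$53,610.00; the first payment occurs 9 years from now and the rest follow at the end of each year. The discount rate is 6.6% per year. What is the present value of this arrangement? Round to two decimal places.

Ordinary annuity of 15 payments, first payment at period 9.
Periodic rate r = 0.066 per year.
The ordinary-annuity PV formula values the stream one period before the first payment (period 8); discount that back 8 periods:
PV₀ = 53,610 × [1 − (1+r)^−15] / r × (1+r)^−8 = A$300,368.29

A$300,368.29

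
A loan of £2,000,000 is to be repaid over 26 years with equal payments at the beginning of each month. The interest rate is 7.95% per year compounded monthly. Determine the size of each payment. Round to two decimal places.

Level annuity due; solve PV = PMT × [(1 − (1+r)^−n)/r] × (1+r) for PMT.
Periodic rate r = 0.0795/12 per month; n is counted in months.
With n = 312: PMT = 2,000,000 / ([(1 − (1+r)^−n)/r] × (1+r)) = £15,085.10

£15,085.10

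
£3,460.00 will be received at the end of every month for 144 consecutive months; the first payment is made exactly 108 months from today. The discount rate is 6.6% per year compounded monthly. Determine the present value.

£191,023.19

Ordinary annuity of 144 payments, first payment at period 108.
Periodic rate r = 0.066/12 per month; n is counted in months.
The ordinary-annuity PV formula values the stream one period before the first payment (period 107); discount that back 107 periods:
PV₀ = 3,460 × [1 − (1+r)^−144] / r × (1+r)^−107 = £191,023.19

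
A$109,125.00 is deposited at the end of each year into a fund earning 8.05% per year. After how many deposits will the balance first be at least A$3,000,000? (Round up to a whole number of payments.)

16 payments

Periodic rate r = 0.0805 per year.
Ordinary annuity FV: 3,000,000 = 109,125 × [((1+r)^n − 1)/r].
(1+r)^n = 1 + 3,000,000 × r / 109,125, so n = ln(1 + 3,000,000·r/109,125) / ln(1+r) = 15.08.
Round up to a whole number of payments: n = 16.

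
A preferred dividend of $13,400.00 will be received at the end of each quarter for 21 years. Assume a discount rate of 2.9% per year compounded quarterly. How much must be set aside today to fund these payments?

This is an ordinary annuity: 84 payments of $13,400.00 at the end of each quarter.
Periodic rate r = 0.029/4 per quarter; n is counted in quarters.
PV = PMT × [(1 − (1+r)^−n)/r] = 13,400 × [1 − (1+r)^−84] / r = $840,797.79

$840,797.79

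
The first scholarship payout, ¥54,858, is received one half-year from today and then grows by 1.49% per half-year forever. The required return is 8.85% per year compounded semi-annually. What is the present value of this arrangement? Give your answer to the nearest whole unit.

Periodic rate r = 0.0885/2 per half-year.
Growing perpetuity (Gordon): PV = PMT₁ / (r − g) = 54,858 / (r − 0.0149) = ¥1,869,097.

¥1,869,097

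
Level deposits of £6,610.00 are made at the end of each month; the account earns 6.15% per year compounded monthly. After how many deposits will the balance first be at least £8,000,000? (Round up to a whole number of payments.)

387 payments

Periodic rate r = 0.0615/12 per month; n is counted in months.
Ordinary annuity FV: 8,000,000 = 6,610 × [((1+r)^n − 1)/r].
(1+r)^n = 1 + 8,000,000 × r / 6,610, so n = ln(1 + 8,000,000·r/6,610) / ln(1+r) = 386.25.
Round up to a whole number of payments: n = 387.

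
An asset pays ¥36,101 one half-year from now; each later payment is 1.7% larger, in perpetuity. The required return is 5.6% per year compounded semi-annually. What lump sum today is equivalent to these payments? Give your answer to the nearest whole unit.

¥3,281,909

Periodic rate r = 0.056/2 per half-year.
Growing perpetuity (Gordon): PV = PMT₁ / (r − g) = 36,101 / (r − 0.017) = ¥3,281,909.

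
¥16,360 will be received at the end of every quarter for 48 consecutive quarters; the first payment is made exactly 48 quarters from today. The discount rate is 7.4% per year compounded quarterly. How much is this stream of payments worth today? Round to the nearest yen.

Ordinary annuity of 48 payments, first payment at period 48.
Periodic rate r = 0.074/4 per quarter; n is counted in quarters.
The ordinary-annuity PV formula values the stream one period before the first payment (period 47); discount that back 47 periods:
PV₀ = 16,360 × [1 − (1+r)^−48] / r × (1+r)^−47 = ¥218,638

¥218,638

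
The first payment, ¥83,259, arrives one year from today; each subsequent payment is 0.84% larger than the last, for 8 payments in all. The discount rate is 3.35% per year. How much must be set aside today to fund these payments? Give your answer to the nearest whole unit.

Periodic rate r = 0.0335 per year.
Growing ordinary annuity: PV = PMT₁ × [1 − ((1+g)/(1+r))^n] / (r − g) = 83,259 × [1 − ((1+0.0084)/(1+r))^8] / (r − 0.0084) = ¥592,281.

¥592,281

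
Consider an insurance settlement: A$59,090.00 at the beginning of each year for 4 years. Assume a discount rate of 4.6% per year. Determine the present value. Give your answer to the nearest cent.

This is an annuity due: 4 payments of A$59,090.00 at the beginning of each year.
Periodic rate r = 0.046 per year.
PV = PMT × [(1 − (1+r)^−n)/r] × (1+r) = 59,090 × [1 − (1+r)^−4] / r × (1+r) = A$221,220.46

A$221,220.46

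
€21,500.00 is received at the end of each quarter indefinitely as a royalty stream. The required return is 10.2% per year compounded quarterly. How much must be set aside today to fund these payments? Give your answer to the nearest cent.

€843,137.25

Periodic rate r = 0.102/4 per quarter.
Level perpetuity: PV = PMT / r = 21,500 / (0.102/4) = €843,137.25.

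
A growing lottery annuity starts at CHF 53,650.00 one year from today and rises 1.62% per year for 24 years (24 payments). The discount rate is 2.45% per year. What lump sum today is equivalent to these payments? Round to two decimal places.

Periodic rate r = 0.0245 per year.
Growing ordinary annuity: PV = PMT₁ × [1 − ((1+g)/(1+r))^n] / (r − g) = 53,650 × [1 − ((1+0.0162)/(1+r))^24] / (r − 0.0162) = CHF 1,146,384.77.

CHF 1,146,384.77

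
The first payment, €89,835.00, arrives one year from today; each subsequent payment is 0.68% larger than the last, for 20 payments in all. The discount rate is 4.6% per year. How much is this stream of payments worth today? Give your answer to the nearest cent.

€1,224,154.94

Periodic rate r = 0.046 per year.
Growing ordinary annuity: PV = PMT₁ × [1 − ((1+g)/(1+r))^n] / (r − g) = 89,835 × [1 − ((1+0.0068)/(1+r))^20] / (r − 0.0068) = €1,224,154.94.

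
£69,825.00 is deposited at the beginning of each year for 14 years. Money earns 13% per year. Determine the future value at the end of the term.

£2,752,324.45

This is an annuity due: 14 deposits of £69,825.00 at the beginning of each year.
Periodic rate r = 0.13 per year.
FV = PMT × [((1+r)^n − 1)/r] × (1+r) = 69,825 × [(1+r)^14 − 1] / r × (1+r) = £2,752,324.45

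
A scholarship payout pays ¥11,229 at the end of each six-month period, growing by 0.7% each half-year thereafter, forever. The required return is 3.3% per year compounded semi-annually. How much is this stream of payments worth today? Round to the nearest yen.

¥1,182,000

Periodic rate r = 0.033/2 per half-year.
Growing perpetuity (Gordon): PV = PMT₁ / (r − g) = 11,229 / (r − 0.007) = ¥1,182,000.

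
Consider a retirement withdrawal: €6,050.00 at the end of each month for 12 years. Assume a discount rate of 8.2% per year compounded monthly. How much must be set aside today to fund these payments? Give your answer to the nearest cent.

This is an ordinary annuity: 144 payments of €6,050.00 at the end of each month.
Periodic rate r = 0.082/12 per month; n is counted in months.
PV = PMT × [(1 − (1+r)^−n)/r] = 6,050 × [1 − (1+r)^−144] / r = €553,295.21

€553,295.21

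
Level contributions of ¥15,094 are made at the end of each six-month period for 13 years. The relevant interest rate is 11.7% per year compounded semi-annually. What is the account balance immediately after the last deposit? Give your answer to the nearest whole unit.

¥873,369

This is an ordinary annuity: 26 deposits of ¥15,094 at the end of each six-month period.
Periodic rate r = 0.117/2 per half-year; n is counted in half-years.
FV = PMT × [((1+r)^n − 1)/r] = 15,094 × [(1+r)^26 − 1] / r = ¥873,369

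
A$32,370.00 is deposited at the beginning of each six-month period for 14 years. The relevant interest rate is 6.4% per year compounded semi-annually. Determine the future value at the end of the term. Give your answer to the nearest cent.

This is an annuity due: 28 deposits of A$32,370.00 at the beginning of each six-month period.
Periodic rate r = 0.064/2 per half-year; n is counted in half-years.
FV = PMT × [((1+r)^n − 1)/r] × (1+r) = 32,370 × [(1+r)^28 − 1] / r × (1+r) = A$1,477,828.61

A$1,477,828.61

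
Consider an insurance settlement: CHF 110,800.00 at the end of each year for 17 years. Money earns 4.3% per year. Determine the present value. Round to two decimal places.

CHF 1,317,128.50

This is an ordinary annuity: 17 payments of CHF 110,800.00 at the end of each year.
Periodic rate r = 0.043 per year.
PV = PMT × [(1 − (1+r)^−n)/r] = 110,800 × [1 − (1+r)^−17] / r = CHF 1,317,128.50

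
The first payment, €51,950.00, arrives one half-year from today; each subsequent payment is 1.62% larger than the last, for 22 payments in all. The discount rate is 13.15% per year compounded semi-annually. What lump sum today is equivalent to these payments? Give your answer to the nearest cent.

€680,589.47

Periodic rate r = 0.1315/2 per half-year; n is counted in half-years.
Growing ordinary annuity: PV = PMT₁ × [1 − ((1+g)/(1+r))^n] / (r − g) = 51,950 × [1 − ((1+0.0162)/(1+r))^22] / (r − 0.0162) = €680,589.47.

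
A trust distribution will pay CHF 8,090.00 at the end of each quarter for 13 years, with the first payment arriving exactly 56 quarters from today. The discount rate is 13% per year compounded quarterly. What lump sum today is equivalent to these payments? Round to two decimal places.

CHF 34,740.79

Ordinary annuity of 52 payments, first payment at period 56.
Periodic rate r = 0.13/4 per quarter; n is counted in quarters.
The ordinary-annuity PV formula values the stream one period before the first payment (period 55); discount that back 55 periods:
PV₀ = 8,090 × [1 − (1+r)^−52] / r × (1+r)^−55 = CHF 34,740.79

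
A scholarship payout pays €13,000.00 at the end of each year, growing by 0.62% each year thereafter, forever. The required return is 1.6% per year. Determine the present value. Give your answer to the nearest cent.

Periodic rate r = 0.016 per year.
Growing perpetuity (Gordon): PV = PMT₁ / (r − g) = 13,000 / (r − 0.0062) = €1,326,530.61.

€1,326,530.61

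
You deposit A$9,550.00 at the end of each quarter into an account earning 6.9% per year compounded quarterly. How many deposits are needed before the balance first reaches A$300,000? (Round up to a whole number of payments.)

Periodic rate r = 0.069/4 per quarter; n is counted in quarters.
Ordinary annuity FV: 300,000 = 9,550 × [((1+r)^n − 1)/r].
(1+r)^n = 1 + 300,000 × r / 9,550, so n = ln(1 + 300,000·r/9,550) / ln(1+r) = 25.32.
Round up to a whole number of payments: n = 26.

26 payments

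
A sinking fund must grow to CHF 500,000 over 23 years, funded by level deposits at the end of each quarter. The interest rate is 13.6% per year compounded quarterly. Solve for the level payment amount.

Level ordinary annuity; solve FV = PMT × [((1+r)^n − 1)/r] for PMT.
Periodic rate r = 0.136/4 per quarter; n is counted in quarters.
With n = 92: PMT = 500,000 / ([((1+r)^n − 1)/r]) = CHF 822.39

CHF 822.39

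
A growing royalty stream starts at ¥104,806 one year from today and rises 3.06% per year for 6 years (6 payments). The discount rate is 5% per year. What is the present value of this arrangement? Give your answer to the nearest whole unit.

Periodic rate r = 0.05 per year.
Growing ordinary annuity: PV = PMT₁ × [1 − ((1+g)/(1+r))^n] / (r − g) = 104,806 × [1 − ((1+0.0306)/(1+r))^6] / (r − 0.0306) = ¥571,900.

¥571,900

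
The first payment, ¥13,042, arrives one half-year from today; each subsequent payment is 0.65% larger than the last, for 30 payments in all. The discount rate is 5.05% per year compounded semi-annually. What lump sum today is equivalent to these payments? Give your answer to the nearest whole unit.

Periodic rate r = 0.0505/2 per half-year; n is counted in half-years.
Growing ordinary annuity: PV = PMT₁ × [1 − ((1+g)/(1+r))^n] / (r − g) = 13,042 × [1 − ((1+0.0065)/(1+r))^30] / (r − 0.0065) = ¥295,755.

¥295,755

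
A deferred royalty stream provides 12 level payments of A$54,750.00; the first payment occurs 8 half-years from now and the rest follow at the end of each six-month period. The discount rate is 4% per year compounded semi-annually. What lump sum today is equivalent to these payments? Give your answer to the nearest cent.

A$504,054.28

Ordinary annuity of 12 payments, first payment at period 8.
Periodic rate r = 0.04/2 per half-year; n is counted in half-years.
The ordinary-annuity PV formula values the stream one period before the first payment (period 7); discount that back 7 periods:
PV₀ = 54,750 × [1 − (1+r)^−12] / r × (1+r)^−7 = A$504,054.28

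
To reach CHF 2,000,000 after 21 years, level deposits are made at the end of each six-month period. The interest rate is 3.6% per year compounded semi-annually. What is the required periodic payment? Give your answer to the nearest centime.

CHF 32,273.42

Level ordinary annuity; solve FV = PMT × [((1+r)^n − 1)/r] for PMT.
Periodic rate r = 0.036/2 per half-year; n is counted in half-years.
With n = 42: PMT = 2,000,000 / ([((1+r)^n − 1)/r]) = CHF 32,273.42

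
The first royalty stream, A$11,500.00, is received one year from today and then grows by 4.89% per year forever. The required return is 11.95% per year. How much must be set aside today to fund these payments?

Periodic rate r = 0.1195 per year.
Growing perpetuity (Gordon): PV = PMT₁ / (r − g) = 11,500 / (r − 0.0489) = A$162,889.52.

A$162,889.52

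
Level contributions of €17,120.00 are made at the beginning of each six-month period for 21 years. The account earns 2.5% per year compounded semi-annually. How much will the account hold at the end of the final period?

€949,857.11

This is an annuity due: 42 deposits of €17,120.00 at the beginning of each six-month period.
Periodic rate r = 0.025/2 per half-year; n is counted in half-years.
FV = PMT × [((1+r)^n − 1)/r] × (1+r) = 17,120 × [(1+r)^42 − 1] / r × (1+r) = €949,857.11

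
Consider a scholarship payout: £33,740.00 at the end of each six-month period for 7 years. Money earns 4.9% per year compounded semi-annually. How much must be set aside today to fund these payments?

This is an ordinary annuity: 14 payments of £33,740.00 at the end of each six-month period.
Periodic rate r = 0.049/2 per half-year; n is counted in half-years.
PV = PMT × [(1 − (1+r)^−n)/r] = 33,740 × [1 − (1+r)^−14] / r = £395,820.90

£395,820.90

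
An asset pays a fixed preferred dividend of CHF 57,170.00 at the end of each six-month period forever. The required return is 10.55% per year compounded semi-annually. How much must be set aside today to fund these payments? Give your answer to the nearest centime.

CHF 1,083,791.47

Periodic rate r = 0.1055/2 per half-year.
Level perpetuity: PV = PMT / r = 57,170 / (0.1055/2) = CHF 1,083,791.47.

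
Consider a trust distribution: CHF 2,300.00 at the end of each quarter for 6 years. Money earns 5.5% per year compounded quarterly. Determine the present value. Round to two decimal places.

This is an ordinary annuity: 24 payments of CHF 2,300.00 at the end of each quarter.
Periodic rate r = 0.055/4 per quarter; n is counted in quarters.
PV = PMT × [(1 − (1+r)^−n)/r] = 2,300 × [1 − (1+r)^−24] / r = CHF 46,745.73

CHF 46,745.73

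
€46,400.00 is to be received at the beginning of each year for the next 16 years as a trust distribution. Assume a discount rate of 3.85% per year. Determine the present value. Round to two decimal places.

€567,746.56

This is an annuity due: 16 payments of €46,400.00 at the beginning of each year.
Periodic rate r = 0.0385 per year.
PV = PMT × [(1 − (1+r)^−n)/r] × (1+r) = 46,400 × [1 − (1+r)^−16] / r × (1+r) = €567,746.56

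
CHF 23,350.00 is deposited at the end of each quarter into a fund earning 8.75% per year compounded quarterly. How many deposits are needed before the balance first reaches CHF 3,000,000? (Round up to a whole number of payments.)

Periodic rate r = 0.0875/4 per quarter; n is counted in quarters.
Ordinary annuity FV: 3,000,000 = 23,350 × [((1+r)^n − 1)/r].
(1+r)^n = 1 + 3,000,000 × r / 23,350, so n = ln(1 + 3,000,000·r/23,350) / ln(1+r) = 61.82.
Round up to a whole number of payments: n = 62.

62 payments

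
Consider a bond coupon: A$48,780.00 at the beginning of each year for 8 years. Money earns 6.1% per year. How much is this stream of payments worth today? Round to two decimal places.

A$320,123.35

This is an annuity due: 8 payments of A$48,780.00 at the beginning of each year.
Periodic rate r = 0.061 per year.
PV = PMT × [(1 − (1+r)^−n)/r] × (1+r) = 48,780 × [1 − (1+r)^−8] / r × (1+r) = A$320,123.35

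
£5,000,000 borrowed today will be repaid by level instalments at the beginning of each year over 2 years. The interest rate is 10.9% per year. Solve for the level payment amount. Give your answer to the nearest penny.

£2,629,208.16

Level annuity due; solve PV = PMT × [(1 − (1+r)^−n)/r] × (1+r) for PMT.
Periodic rate r = 0.109 per year.
With n = 2: PMT = 5,000,000 / ([(1 − (1+r)^−n)/r] × (1+r)) = £2,629,208.16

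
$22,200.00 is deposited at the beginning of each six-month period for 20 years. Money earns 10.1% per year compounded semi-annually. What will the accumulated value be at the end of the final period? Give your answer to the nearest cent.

$2,851,794.83

This is an annuity due: 40 deposits of $22,200.00 at the beginning of each six-month period.
Periodic rate r = 0.101/2 per half-year; n is counted in half-years.
FV = PMT × [((1+r)^n − 1)/r] × (1+r) = 22,200 × [(1+r)^40 − 1] / r × (1+r) = $2,851,794.83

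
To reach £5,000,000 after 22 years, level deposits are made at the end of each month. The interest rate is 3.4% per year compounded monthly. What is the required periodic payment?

Level ordinary annuity; solve FV = PMT × [((1+r)^n − 1)/r] for PMT.
Periodic rate r = 0.034/12 per month; n is counted in months.
With n = 264: PMT = 5,000,000 / ([((1+r)^n − 1)/r]) = £12,756.59

£12,756.59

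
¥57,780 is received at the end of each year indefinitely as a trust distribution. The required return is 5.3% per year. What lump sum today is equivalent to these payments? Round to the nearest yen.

¥1,090,189

Periodic rate r = 0.053 per year.
Level perpetuity: PV = PMT / r = 57,780 / (0.053) = ¥1,090,189.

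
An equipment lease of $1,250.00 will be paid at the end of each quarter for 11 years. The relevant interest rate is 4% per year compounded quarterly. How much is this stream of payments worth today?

This is an ordinary annuity: 44 payments of $1,250.00 at the end of each quarter.
Periodic rate r = 0.04/4 per quarter; n is counted in quarters.
PV = PMT × [(1 − (1+r)^−n)/r] = 1,250 × [1 − (1+r)^−44] / r = $44,319.32

$44,319.32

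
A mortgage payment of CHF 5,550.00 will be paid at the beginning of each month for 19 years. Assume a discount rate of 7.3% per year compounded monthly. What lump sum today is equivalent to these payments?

CHF 687,605.42

This is an annuity due: 228 payments of CHF 5,550.00 at the beginning of each month.
Periodic rate r = 0.073/12 per month; n is counted in months.
PV = PMT × [(1 − (1+r)^−n)/r] × (1+r) = 5,550 × [1 − (1+r)^−228] / r × (1+r) = CHF 687,605.42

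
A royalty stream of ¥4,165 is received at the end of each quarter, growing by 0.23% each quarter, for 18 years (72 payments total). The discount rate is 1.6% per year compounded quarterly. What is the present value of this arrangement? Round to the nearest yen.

Periodic rate r = 0.016/4 per quarter; n is counted in quarters.
Growing ordinary annuity: PV = PMT₁ × [1 − ((1+g)/(1+r))^n] / (r − g) = 4,165 × [1 − ((1+0.0023)/(1+r))^72] / (r − 0.0023) = ¥281,421.

¥281,421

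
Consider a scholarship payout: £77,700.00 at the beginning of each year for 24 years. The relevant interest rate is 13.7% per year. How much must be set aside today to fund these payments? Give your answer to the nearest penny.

£615,258.87

This is an annuity due: 24 payments of £77,700.00 at the beginning of each year.
Periodic rate r = 0.137 per year.
PV = PMT × [(1 − (1+r)^−n)/r] × (1+r) = 77,700 × [1 − (1+r)^−24] / r × (1+r) = £615,258.87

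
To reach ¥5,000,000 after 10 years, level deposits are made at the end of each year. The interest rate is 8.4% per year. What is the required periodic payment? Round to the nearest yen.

Level ordinary annuity; solve FV = PMT × [((1+r)^n − 1)/r] for PMT.
Periodic rate r = 0.084 per year.
With n = 10: PMT = 5,000,000 / ([((1+r)^n − 1)/r]) = ¥338,647

¥338,647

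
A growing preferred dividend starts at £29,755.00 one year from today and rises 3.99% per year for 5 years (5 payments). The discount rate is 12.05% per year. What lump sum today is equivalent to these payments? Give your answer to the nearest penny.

Periodic rate r = 0.1205 per year.
Growing ordinary annuity: PV = PMT₁ × [1 − ((1+g)/(1+r))^n] / (r − g) = 29,755 × [1 − ((1+0.0399)/(1+r))^5] / (r − 0.0399) = £114,999.20.

£114,999.20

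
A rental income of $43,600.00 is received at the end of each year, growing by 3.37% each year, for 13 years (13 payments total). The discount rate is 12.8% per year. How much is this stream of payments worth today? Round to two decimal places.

$313,731.47

Periodic rate r = 0.128 per year.
Growing ordinary annuity: PV = PMT₁ × [1 − ((1+g)/(1+r))^n] / (r − g) = 43,600 × [1 − ((1+0.0337)/(1+r))^13] / (r − 0.0337) = $313,731.47.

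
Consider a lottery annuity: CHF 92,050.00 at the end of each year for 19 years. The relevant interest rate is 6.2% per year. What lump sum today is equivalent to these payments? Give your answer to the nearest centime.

This is an ordinary annuity: 19 payments of CHF 92,050.00 at the end of each year.
Periodic rate r = 0.062 per year.
PV = PMT × [(1 − (1+r)^−n)/r] = 92,050 × [1 − (1+r)^−19] / r = CHF 1,011,235.96

CHF 1,011,235.96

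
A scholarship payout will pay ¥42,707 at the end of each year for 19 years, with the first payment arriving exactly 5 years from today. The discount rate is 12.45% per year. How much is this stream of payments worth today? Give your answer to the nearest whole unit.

¥191,450

Ordinary annuity of 19 payments, first payment at period 5.
Periodic rate r = 0.1245 per year.
The ordinary-annuity PV formula values the stream one period before the first payment (period 4); discount that back 4 periods:
PV₀ = 42,707 × [1 − (1+r)^−19] / r × (1+r)^−4 = ¥191,450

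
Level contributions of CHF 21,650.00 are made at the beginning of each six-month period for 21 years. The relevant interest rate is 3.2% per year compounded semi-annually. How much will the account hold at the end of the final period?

CHF 1,302,958.55

This is an annuity due: 42 deposits of CHF 21,650.00 at the beginning of each six-month period.
Periodic rate r = 0.032/2 per half-year; n is counted in half-years.
FV = PMT × [((1+r)^n − 1)/r] × (1+r) = 21,650 × [(1+r)^42 − 1] / r × (1+r) = CHF 1,302,958.55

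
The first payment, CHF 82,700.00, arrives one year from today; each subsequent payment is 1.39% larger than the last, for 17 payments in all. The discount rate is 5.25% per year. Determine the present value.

Periodic rate r = 0.0525 per year.
Growing ordinary annuity: PV = PMT₁ × [1 − ((1+g)/(1+r))^n] / (r − g) = 82,700 × [1 − ((1+0.0139)/(1+r))^17] / (r − 0.0139) = CHF 1,007,320.67.

CHF 1,007,320.67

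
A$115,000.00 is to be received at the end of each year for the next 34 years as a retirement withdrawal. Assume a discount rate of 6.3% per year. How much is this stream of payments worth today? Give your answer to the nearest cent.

A$1,596,717.82

This is an ordinary annuity: 34 payments of A$115,000.00 at the end of each year.
Periodic rate r = 0.063 per year.
PV = PMT × [(1 − (1+r)^−n)/r] = 115,000 × [1 − (1+r)^−34] / r = A$1,596,717.82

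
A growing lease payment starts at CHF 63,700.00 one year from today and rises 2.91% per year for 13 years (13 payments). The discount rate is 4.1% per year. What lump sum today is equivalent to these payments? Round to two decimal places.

Periodic rate r = 0.041 per year.
Growing ordinary annuity: PV = PMT₁ × [1 − ((1+g)/(1+r))^n] / (r − g) = 63,700 × [1 − ((1+0.0291)/(1+r))^13] / (r − 0.0291) = CHF 743,147.33.

CHF 743,147.33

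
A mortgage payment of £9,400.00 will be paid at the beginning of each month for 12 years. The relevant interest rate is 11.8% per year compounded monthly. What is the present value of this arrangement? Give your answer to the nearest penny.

This is an annuity due: 144 payments of £9,400.00 at the beginning of each month.
Periodic rate r = 0.118/12 per month; n is counted in months.
PV = PMT × [(1 − (1+r)^−n)/r] × (1+r) = 9,400 × [1 − (1+r)^−144] / r × (1+r) = £729,436.68

£729,436.68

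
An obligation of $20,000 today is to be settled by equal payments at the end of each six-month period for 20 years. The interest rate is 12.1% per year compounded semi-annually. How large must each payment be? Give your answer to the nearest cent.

$1,337.62

Level ordinary annuity; solve PV = PMT × [(1 − (1+r)^−n)/r] for PMT.
Periodic rate r = 0.121/2 per half-year; n is counted in half-years.
With n = 40: PMT = 20,000 / ([(1 − (1+r)^−n)/r]) = $1,337.62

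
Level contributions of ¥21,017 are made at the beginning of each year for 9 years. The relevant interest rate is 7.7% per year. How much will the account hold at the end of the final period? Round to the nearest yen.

¥279,144

This is an annuity due: 9 deposits of ¥21,017 at the beginning of each year.
Periodic rate r = 0.077 per year.
FV = PMT × [((1+r)^n − 1)/r] × (1+r) = 21,017 × [(1+r)^9 − 1] / r × (1+r) = ¥279,144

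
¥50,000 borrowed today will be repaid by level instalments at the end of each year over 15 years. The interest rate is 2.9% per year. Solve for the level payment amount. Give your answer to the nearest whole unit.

Level ordinary annuity; solve PV = PMT × [(1 − (1+r)^−n)/r] for PMT.
Periodic rate r = 0.029 per year.
With n = 15: PMT = 50,000 / ([(1 − (1+r)^−n)/r]) = ¥4,158

¥4,158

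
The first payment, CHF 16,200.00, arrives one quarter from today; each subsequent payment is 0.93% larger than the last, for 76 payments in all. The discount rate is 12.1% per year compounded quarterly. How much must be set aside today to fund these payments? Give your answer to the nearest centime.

CHF 611,001.87

Periodic rate r = 0.121/4 per quarter; n is counted in quarters.
Growing ordinary annuity: PV = PMT₁ × [1 − ((1+g)/(1+r))^n] / (r − g) = 16,200 × [1 − ((1+0.0093)/(1+r))^76] / (r − 0.0093) = CHF 611,001.87.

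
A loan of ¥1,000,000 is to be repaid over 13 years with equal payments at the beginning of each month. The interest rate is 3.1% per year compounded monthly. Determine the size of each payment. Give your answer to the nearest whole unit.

¥7,777

Level annuity due; solve PV = PMT × [(1 − (1+r)^−n)/r] × (1+r) for PMT.
Periodic rate r = 0.031/12 per month; n is counted in months.
With n = 156: PMT = 1,000,000 / ([(1 − (1+r)^−n)/r] × (1+r)) = ¥7,777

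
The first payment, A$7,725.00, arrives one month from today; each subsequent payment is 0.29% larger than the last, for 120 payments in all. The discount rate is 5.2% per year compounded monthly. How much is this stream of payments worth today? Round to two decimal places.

A$848,845.33

Periodic rate r = 0.052/12 per month; n is counted in months.
Growing ordinary annuity: PV = PMT₁ × [1 − ((1+g)/(1+r))^n] / (r − g) = 7,725 × [1 − ((1+0.0029)/(1+r))^120] / (r − 0.0029) = A$848,845.33.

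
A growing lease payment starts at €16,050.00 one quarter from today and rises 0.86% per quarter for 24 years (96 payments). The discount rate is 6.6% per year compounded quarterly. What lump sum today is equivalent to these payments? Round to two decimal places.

Periodic rate r = 0.066/4 per quarter; n is counted in quarters.
Growing ordinary annuity: PV = PMT₁ × [1 − ((1+g)/(1+r))^n] / (r − g) = 16,050 × [1 − ((1+0.0086)/(1+r))^96] / (r − 0.0086) = €1,071,007.69.

€1,071,007.69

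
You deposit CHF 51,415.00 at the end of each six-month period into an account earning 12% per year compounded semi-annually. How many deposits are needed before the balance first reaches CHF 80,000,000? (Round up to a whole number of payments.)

Periodic rate r = 0.12/2 per half-year; n is counted in half-years.
Ordinary annuity FV: 80,000,000 = 51,415 × [((1+r)^n − 1)/r].
(1+r)^n = 1 + 80,000,000 × r / 51,415, so n = ln(1 + 80,000,000·r/51,415) / ln(1+r) = 78.04.
Round up to a whole number of payments: n = 79.

79 payments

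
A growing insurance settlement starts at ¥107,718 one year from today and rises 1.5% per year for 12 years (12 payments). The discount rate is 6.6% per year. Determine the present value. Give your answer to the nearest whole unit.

Periodic rate r = 0.066 per year.
Growing ordinary annuity: PV = PMT₁ × [1 − ((1+g)/(1+r))^n] / (r − g) = 107,718 × [1 − ((1+0.015)/(1+r))^12] / (r − 0.015) = ¥939,317.

¥939,317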